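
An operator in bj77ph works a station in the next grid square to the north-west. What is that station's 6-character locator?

BJ77oi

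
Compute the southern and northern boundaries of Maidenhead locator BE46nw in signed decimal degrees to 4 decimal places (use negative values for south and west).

Field B=1, E=4: +1·20° lon, +4·10° lat → SW at lon -160°, lat -50°.
Square 4, 6: +4·2° lon, +6·1° lat → SW at lon -152°, lat -44°.
Subsquare n=13, w=22: +13·0.0833333° lon, +22·0.0416667° lat → SW at lon -150.917°, lat -43.0833°.
Cell spans 0.0833333° lon × 0.0416667° lat.
south -43.0833, north -43.0417.

-43.0833, -43.0417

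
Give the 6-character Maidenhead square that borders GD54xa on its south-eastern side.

GD63ax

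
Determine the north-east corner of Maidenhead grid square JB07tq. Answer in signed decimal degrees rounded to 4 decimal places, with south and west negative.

-72.2917, 1.6667

Field J=9, B=1: +9·20° lon, +1·10° lat → SW at lon 0°, lat -80°.
Square 0, 7: +0·2° lon, +7·1° lat → SW at lon 0°, lat -73°.
Subsquare t=19, q=16: +19·0.0833333° lon, +16·0.0416667° lat → SW at lon 1.58333°, lat -72.3333°.
Cell spans 0.0833333° lon × 0.0416667° lat. NE corner is SW corner plus one full cell.
latitude -72.2917, longitude 1.6667.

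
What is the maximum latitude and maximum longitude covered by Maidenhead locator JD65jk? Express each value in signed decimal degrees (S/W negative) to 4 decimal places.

-54.5417, 12.8333

Field J=9, D=3: +9·20° lon, +3·10° lat → SW at lon 0°, lat -60°.
Square 6, 5: +6·2° lon, +5·1° lat → SW at lon 12°, lat -55°.
Subsquare j=9, k=10: +9·0.0833333° lon, +10·0.0416667° lat → SW at lon 12.75°, lat -54.5833°.
Cell spans 0.0833333° lon × 0.0416667° lat. NE corner is SW corner plus one full cell.
latitude -54.5417, longitude 12.8333.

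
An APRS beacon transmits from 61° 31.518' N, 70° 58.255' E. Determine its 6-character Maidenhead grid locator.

Add 180° to longitude and 90° to latitude: 250.9709, 151.5253.
Field: lon ⌊250.9709/20⌋ = 12 → M; lat ⌊151.5253/10⌋ = 15 → P.
Square: lon ⌊10.9709/2⌋ = 5; lat ⌊1.5253/1⌋ = 1.
Subsquare: lon ⌊0.9709/0.0833333⌋ = 11 → l; lat ⌊0.5253/0.0416667⌋ = 12 → m.

MP51lm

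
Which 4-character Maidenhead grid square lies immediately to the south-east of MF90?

Longitude square 9; +1 → 10, wraps to 0, carry into field.
Longitude field M = 12; +1 → 13 = N.
Latitude square 0; −1 → -1, wraps to 9, carry into field.
Latitude field F = 5; −1 → 4 = E.

NE09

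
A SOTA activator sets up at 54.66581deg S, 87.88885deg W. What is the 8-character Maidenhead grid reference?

Shift to the Maidenhead origin (180°W, 90°S): lon 92.11115, lat 35.33419.
Field (20°×10°, letters A–R): lon ⌊92.11115/20⌋ = 4 → E; lat ⌊35.33419/10⌋ = 3 → D.
Square (2°×1°, digits 0–9): lon ⌊12.11115/2⌋ = 6; lat ⌊5.33419/1⌋ = 5.
Subsquare (5′×2.5′, letters a–x): lon ⌊0.11115/0.0833333⌋ = 1 → b; lat ⌊0.33419/0.0416667⌋ = 8 → i.
Extended square (30″×15″, digits 0–9): lon ⌊0.02782/0.00833333⌋ = 3; lat ⌊0.00086/0.00416667⌋ = 0.

ED65bi30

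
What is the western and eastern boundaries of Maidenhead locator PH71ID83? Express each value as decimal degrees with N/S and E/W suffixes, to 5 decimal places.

134.73333° E, 134.74167° E

Field P=15, H=7: +15·20° lon, +7·10° lat → SW at lon 120°, lat -20°.
Square 7, 1: +7·2° lon, +1·1° lat → SW at lon 134°, lat -19°.
Subsquare i=8, d=3: +8·0.0833333° lon, +3·0.0416667° lat → SW at lon 134.667°, lat -18.875°.
Extended square 8, 3: +8·0.00833333° lon, +3·0.00416667° lat → SW at lon 134.733°, lat -18.8625°.
Cell spans 0.00833333° lon × 0.00416667° lat.
west 134.73333° E, east 134.74167° E.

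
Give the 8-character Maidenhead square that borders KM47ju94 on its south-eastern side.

Longitude extended square 9; +1 → 10, wraps to 0, carry into subsquare.
Longitude subsquare j = 9; +1 → 10 = k.
Latitude extended square 4; −1 → 3.

KM47ku03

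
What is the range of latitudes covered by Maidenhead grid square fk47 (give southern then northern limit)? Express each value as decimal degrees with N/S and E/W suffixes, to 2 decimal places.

Field F=5, K=10: +5·20° lon, +10·10° lat → SW at lon -80°, lat 10°.
Square 4, 7: +4·2° lon, +7·1° lat → SW at lon -72°, lat 17°.
Cell spans 2° lon × 1° lat.
south 17.00° N, north 18.00° N.

17.00° N, 18.00° N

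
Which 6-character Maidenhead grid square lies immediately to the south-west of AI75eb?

Longitude subsquare e = 4; −1 → 3 = d.
Latitude subsquare b = 1; −1 → 0 = a.

AI75da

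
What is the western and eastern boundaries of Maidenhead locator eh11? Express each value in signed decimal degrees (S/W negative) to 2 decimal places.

-98.00, -96.00

Field E=4, H=7: +4·20° lon, +7·10° lat → SW at lon -100°, lat -20°.
Square 1, 1: +1·2° lon, +1·1° lat → SW at lon -98°, lat -19°.
Cell spans 2° lon × 1° lat.
west -98.00, east -96.00.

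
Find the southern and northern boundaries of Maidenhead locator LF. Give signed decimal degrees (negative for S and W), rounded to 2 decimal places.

-40.00, -30.00

Field L=11, F=5: +11·20° lon, +5·10° lat → SW at lon 40°, lat -40°.
Cell spans 20° lon × 10° lat.
south -40.00, north -30.00.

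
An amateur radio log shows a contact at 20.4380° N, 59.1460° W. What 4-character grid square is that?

GL00

Shift to the Maidenhead origin (180°W, 90°S): lon 120.85, lat 110.44.
Field: 120.85/20 → 6 → G, 110.44/10 → 11 → L; chars GL.
Square: 0.85/2 → 0, 0.44/1 → 0; chars 00.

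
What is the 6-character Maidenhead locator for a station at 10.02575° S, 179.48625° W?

AH09gx

Shift to the Maidenhead origin (180°W, 90°S): lon 0.5137, lat 79.9742.
Field: lon ⌊0.5137/20⌋ = 0 → A; lat ⌊79.9742/10⌋ = 7 → H.
Square: lon ⌊0.5137/2⌋ = 0; lat ⌊9.9742/1⌋ = 9.
Subsquare: lon ⌊0.5137/0.0833333⌋ = 6 → g; lat ⌊0.9742/0.0416667⌋ = 23 → x.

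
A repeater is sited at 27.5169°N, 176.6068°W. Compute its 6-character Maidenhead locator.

Add 180° to longitude and 90° to latitude: 3.3932, 117.5169.
Field: lon ⌊3.3932/20⌋ = 0 → A; lat ⌊117.5169/10⌋ = 11 → L.
Square: lon ⌊3.3932/2⌋ = 1; lat ⌊7.5169/1⌋ = 7.
Subsquare: lon ⌊1.3932/0.0833333⌋ = 16 → q; lat ⌊0.5169/0.0416667⌋ = 12 → m.

AL17qm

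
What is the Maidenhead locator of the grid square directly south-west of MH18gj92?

MH18gj81

Longitude extended square 9; −1 → 8.
Latitude extended square 2; −1 → 1.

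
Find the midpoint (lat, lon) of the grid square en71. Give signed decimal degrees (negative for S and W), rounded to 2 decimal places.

Field E=4, N=13: +4·20° lon, +13·10° lat → SW at lon -100°, lat 40°.
Square 7, 1: +7·2° lon, +1·1° lat → SW at lon -86°, lat 41°.
Cell spans 2° lon × 1° lat. Centre is SW corner plus half of each.
latitude 41.50, longitude -85.00.

41.50, -85.00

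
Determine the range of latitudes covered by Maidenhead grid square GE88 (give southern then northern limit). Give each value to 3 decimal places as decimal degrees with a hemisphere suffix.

Field G=6, E=4: +6·20° lon, +4·10° lat → SW at lon -60°, lat -50°.
Square 8, 8: +8·2° lon, +8·1° lat → SW at lon -44°, lat -42°.
Cell spans 2° lon × 1° lat.
south 42.000° S, north 41.000° S.

42.000° S, 41.000° S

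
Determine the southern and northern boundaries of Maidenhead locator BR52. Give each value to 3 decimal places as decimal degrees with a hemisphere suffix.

82.000° N, 83.000° N

Field B=1, R=17: +1·20° lon, +17·10° lat → SW at lon -160°, lat 80°.
Square 5, 2: +5·2° lon, +2·1° lat → SW at lon -150°, lat 82°.
Cell spans 2° lon × 1° lat.
south 82.000° N, north 83.000° N.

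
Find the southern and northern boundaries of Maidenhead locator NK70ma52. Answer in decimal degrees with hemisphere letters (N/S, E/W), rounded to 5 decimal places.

Field N=13, K=10: +13·20° lon, +10·10° lat → SW at lon 80°, lat 10°.
Square 7, 0: +7·2° lon, +0·1° lat → SW at lon 94°, lat 10°.
Subsquare m=12, a=0: +12·0.0833333° lon, +0·0.0416667° lat → SW at lon 95°, lat 10°.
Extended square 5, 2: +5·0.00833333° lon, +2·0.00416667° lat → SW at lon 95.0417°, lat 10.0083°.
Cell spans 0.00833333° lon × 0.00416667° lat.
south 10.00833° N, north 10.01250° N.

10.00833° N, 10.01250° N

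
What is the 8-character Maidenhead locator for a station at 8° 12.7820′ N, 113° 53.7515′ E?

Add 180° to longitude and 90° to latitude: 293.89586, 98.21303.
Field (20°×10°, letters A–R): lon ⌊293.89586/20⌋ = 14 → O; lat ⌊98.21303/10⌋ = 9 → J.
Square (2°×1°, digits 0–9): lon ⌊13.89586/2⌋ = 6; lat ⌊8.21303/1⌋ = 8.
Subsquare (5′×2.5′, letters a–x): lon ⌊1.89586/0.0833333⌋ = 22 → w; lat ⌊0.21303/0.0416667⌋ = 5 → f.
Extended square (30″×15″, digits 0–9): lon ⌊0.06252/0.00833333⌋ = 7; lat ⌊0.00470/0.00416667⌋ = 1.

OJ68wf71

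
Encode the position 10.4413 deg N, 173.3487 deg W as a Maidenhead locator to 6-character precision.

AK30hk

Add 180° to longitude and 90° to latitude: 6.6513, 100.4413.
Field: lon ⌊6.6513/20⌋ = 0 → A; lat ⌊100.4413/10⌋ = 10 → K.
Square: lon ⌊6.6513/2⌋ = 3; lat ⌊0.4413/1⌋ = 0.
Subsquare: lon ⌊0.6513/0.0833333⌋ = 7 → h; lat ⌊0.4413/0.0416667⌋ = 10 → k.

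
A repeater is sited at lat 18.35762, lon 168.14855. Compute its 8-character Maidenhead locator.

Shift to the Maidenhead origin (180°W, 90°S): lon 348.14855, lat 108.35762.
Field: lon ⌊348.14855/20⌋ = 17 → R; lat ⌊108.35762/10⌋ = 10 → K.
Square: lon ⌊8.14855/2⌋ = 4; lat ⌊8.35762/1⌋ = 8.
Subsquare: lon ⌊0.14855/0.0833333⌋ = 1 → b; lat ⌊0.35762/0.0416667⌋ = 8 → i.
Extended square: lon ⌊0.06522/0.00833333⌋ = 7; lat ⌊0.02429/0.00416667⌋ = 5.

RK48bi75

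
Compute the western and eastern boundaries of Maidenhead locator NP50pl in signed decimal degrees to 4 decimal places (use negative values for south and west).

91.2500, 91.3333

Field N=13, P=15: +13·20° lon, +15·10° lat → SW at lon 80°, lat 60°.
Square 5, 0: +5·2° lon, +0·1° lat → SW at lon 90°, lat 60°.
Subsquare p=15, l=11: +15·0.0833333° lon, +11·0.0416667° lat → SW at lon 91.25°, lat 60.4583°.
Cell spans 0.0833333° lon × 0.0416667° lat.
west 91.2500, east 91.3333.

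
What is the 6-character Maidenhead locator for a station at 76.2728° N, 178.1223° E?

RQ96bg

Add 180° to longitude and 90° to latitude: 358.1223, 166.2728.
Field (20°×10°, letters A–R): 358.1223/20 → 17 → R, 166.2728/10 → 16 → Q; chars RQ.
Square (2°×1°, digits 0–9): 18.1223/2 → 9, 6.2728/1 → 6; chars 96.
Subsquare (5′×2.5′, letters a–x): 0.1223/0.0833333 → 1 → b, 0.2728/0.0416667 → 6 → g; chars bg.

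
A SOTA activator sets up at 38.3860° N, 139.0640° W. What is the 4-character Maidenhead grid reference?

CM08

Add 180° to longitude and 90° to latitude: 40.94, 128.39.
Field: 40.94/20 → 2 → C, 128.39/10 → 12 → M; chars CM.
Square: 0.94/2 → 0, 8.39/1 → 8; chars 08.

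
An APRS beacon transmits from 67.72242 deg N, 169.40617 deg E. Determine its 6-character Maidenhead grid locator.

RP47qr

Shift to the Maidenhead origin (180°W, 90°S): lon 349.4062, lat 157.7224.
Field: lon ⌊349.4062/20⌋ = 17 → R; lat ⌊157.7224/10⌋ = 15 → P.
Square: lon ⌊9.4062/2⌋ = 4; lat ⌊7.7224/1⌋ = 7.
Subsquare: lon ⌊1.4062/0.0833333⌋ = 16 → q; lat ⌊0.7224/0.0416667⌋ = 17 → r.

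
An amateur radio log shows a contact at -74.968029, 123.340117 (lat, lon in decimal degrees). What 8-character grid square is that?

PB15qa07

Shift to the Maidenhead origin (180°W, 90°S): lon 303.34012, lat 15.03197.
Field: lon ⌊303.34012/20⌋ = 15 → P; lat ⌊15.03197/10⌋ = 1 → B.
Square: lon ⌊3.34012/2⌋ = 1; lat ⌊5.03197/1⌋ = 5.
Subsquare: lon ⌊1.34012/0.0833333⌋ = 16 → q; lat ⌊0.03197/0.0416667⌋ = 0 → a.
Extended square: lon ⌊0.00678/0.00833333⌋ = 0; lat ⌊0.03197/0.00416667⌋ = 7.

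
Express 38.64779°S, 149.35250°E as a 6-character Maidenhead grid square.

Add 180° to longitude and 90° to latitude: 329.3525, 51.3522.
Field: lon ⌊329.3525/20⌋ = 16 → Q; lat ⌊51.3522/10⌋ = 5 → F.
Square: lon ⌊9.3525/2⌋ = 4; lat ⌊1.3522/1⌋ = 1.
Subsquare: lon ⌊1.3525/0.0833333⌋ = 16 → q; lat ⌊0.3522/0.0416667⌋ = 8 → i.

QF41qi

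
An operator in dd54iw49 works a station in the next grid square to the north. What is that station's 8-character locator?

Latitude extended square 9; +1 → 10, wraps to 0, carry into subsquare.
Latitude subsquare w = 22; +1 → 23 = x.
The longitude characters are unchanged.

DD54ix40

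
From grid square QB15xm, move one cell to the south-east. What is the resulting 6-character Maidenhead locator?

QB25al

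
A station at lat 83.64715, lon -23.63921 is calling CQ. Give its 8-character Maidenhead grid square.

HR83ep35

Add 180° to longitude and 90° to latitude: 156.36079, 173.64715.
Field: lon ⌊156.36079/20⌋ = 7 → H; lat ⌊173.64715/10⌋ = 17 → R.
Square: lon ⌊16.36079/2⌋ = 8; lat ⌊3.64715/1⌋ = 3.
Subsquare: lon ⌊0.36079/0.0833333⌋ = 4 → e; lat ⌊0.64715/0.0416667⌋ = 15 → p.
Extended square: lon ⌊0.02746/0.00833333⌋ = 3; lat ⌊0.02215/0.00416667⌋ = 5.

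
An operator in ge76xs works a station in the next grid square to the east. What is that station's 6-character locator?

GE86as

Longitude subsquare x = 23; +1 → 24, wraps to 0 = a, carry into square.
Longitude square 7; +1 → 8.
The latitude characters are unchanged.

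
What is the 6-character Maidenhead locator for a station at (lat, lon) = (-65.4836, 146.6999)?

Add 180° to longitude and 90° to latitude: 326.6999, 24.5164.
Field (20°×10°, letters A–R): 326.6999/20 → 16 → Q, 24.5164/10 → 2 → C; chars QC.
Square (2°×1°, digits 0–9): 6.6999/2 → 3, 4.5164/1 → 4; chars 34.
Subsquare (5′×2.5′, letters a–x): 0.6999/0.0833333 → 8 → i, 0.5164/0.0416667 → 12 → m; chars im.

QC34im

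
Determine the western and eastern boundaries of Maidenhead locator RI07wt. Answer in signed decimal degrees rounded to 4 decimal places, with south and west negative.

161.8333, 161.9167

Field R=17, I=8: +17·20° lon, +8·10° lat → SW at lon 160°, lat -10°.
Square 0, 7: +0·2° lon, +7·1° lat → SW at lon 160°, lat -3°.
Subsquare w=22, t=19: +22·0.0833333° lon, +19·0.0416667° lat → SW at lon 161.833°, lat -2.20833°.
Cell spans 0.0833333° lon × 0.0416667° lat.
west 161.8333, east 161.9167.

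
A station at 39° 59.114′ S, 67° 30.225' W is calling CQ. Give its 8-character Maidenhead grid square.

Shift to the Maidenhead origin (180°W, 90°S): lon 112.49625, lat 50.01477.
Field (20°×10°, letters A–R): lon ⌊112.49625/20⌋ = 5 → F; lat ⌊50.01477/10⌋ = 5 → F.
Square (2°×1°, digits 0–9): lon ⌊12.49625/2⌋ = 6; lat ⌊0.01477/1⌋ = 0.
Subsquare (5′×2.5′, letters a–x): lon ⌊0.49625/0.0833333⌋ = 5 → f; lat ⌊0.01477/0.0416667⌋ = 0 → a.
Extended square (30″×15″, digits 0–9): lon ⌊0.07958/0.00833333⌋ = 9; lat ⌊0.01477/0.00416667⌋ = 3.

FF60fa93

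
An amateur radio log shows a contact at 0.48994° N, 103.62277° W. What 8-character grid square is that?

Offset from 180°W / 90°S: lon 76.37723°, lat 90.48994°.
Field: 76.37723/20 → 3 → D, 90.48994/10 → 9 → J; chars DJ.
Square: 16.37723/2 → 8, 0.48994/1 → 0; chars 80.
Subsquare: 0.37723/0.0833333 → 4 → e, 0.48994/0.0416667 → 11 → l; chars el.
Extended square: 0.04390/0.00833333 → 5, 0.03161/0.00416667 → 7; chars 57.

DJ80el57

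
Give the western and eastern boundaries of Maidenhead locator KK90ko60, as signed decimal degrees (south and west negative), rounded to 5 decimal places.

38.88333, 38.89167

Field K=10, K=10: +10·20° lon, +10·10° lat → SW at lon 20°, lat 10°.
Square 9, 0: +9·2° lon, +0·1° lat → SW at lon 38°, lat 10°.
Subsquare k=10, o=14: +10·0.0833333° lon, +14·0.0416667° lat → SW at lon 38.8333°, lat 10.5833°.
Extended square 6, 0: +6·0.00833333° lon, +0·0.00416667° lat → SW at lon 38.8833°, lat 10.5833°.
Cell spans 0.00833333° lon × 0.00416667° lat.
west 38.88333, east 38.89167.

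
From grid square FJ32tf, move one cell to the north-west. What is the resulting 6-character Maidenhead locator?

Longitude subsquare t = 19; −1 → 18 = s.
Latitude subsquare f = 5; +1 → 6 = g.

FJ32sg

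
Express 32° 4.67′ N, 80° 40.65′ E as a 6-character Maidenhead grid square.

Add 180° to longitude and 90° to latitude: 260.6775, 122.0778.
Field: 260.6775/20 → 13 → N, 122.0778/10 → 12 → M; chars NM.
Square: 0.6775/2 → 0, 2.0778/1 → 2; chars 02.
Subsquare: 0.6775/0.0833333 → 8 → i, 0.0778/0.0416667 → 1 → b; chars ib.

NM02ib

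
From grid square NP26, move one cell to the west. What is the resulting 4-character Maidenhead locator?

NP16

Longitude square 2; −1 → 1.
The latitude characters are unchanged.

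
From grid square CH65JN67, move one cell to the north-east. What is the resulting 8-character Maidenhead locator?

Longitude extended square 6; +1 → 7.
Latitude extended square 7; +1 → 8.

CH65jn78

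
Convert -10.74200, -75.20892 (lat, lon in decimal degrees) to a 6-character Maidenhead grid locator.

FH29jg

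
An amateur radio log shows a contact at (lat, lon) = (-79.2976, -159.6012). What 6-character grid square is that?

BB00eq

Offset from 180°W / 90°S: lon 20.3988°, lat 10.7024°.
Field (20°×10°, letters A–R): 20.3988/20 → 1 → B, 10.7024/10 → 1 → B; chars BB.
Square (2°×1°, digits 0–9): 0.3988/2 → 0, 0.7024/1 → 0; chars 00.
Subsquare (5′×2.5′, letters a–x): 0.3988/0.0833333 → 4 → e, 0.7024/0.0416667 → 16 → q; chars eq.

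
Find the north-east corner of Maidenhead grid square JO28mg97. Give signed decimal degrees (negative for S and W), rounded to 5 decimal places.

58.28333, 5.08333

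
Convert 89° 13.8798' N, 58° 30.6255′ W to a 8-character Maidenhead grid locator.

Add 180° to longitude and 90° to latitude: 121.48958, 179.23133.
Field: lon ⌊121.48958/20⌋ = 6 → G; lat ⌊179.23133/10⌋ = 17 → R.
Square: lon ⌊1.48958/2⌋ = 0; lat ⌊9.23133/1⌋ = 9.
Subsquare: lon ⌊1.48958/0.0833333⌋ = 17 → r; lat ⌊0.23133/0.0416667⌋ = 5 → f.
Extended square: lon ⌊0.07291/0.00833333⌋ = 8; lat ⌊0.02300/0.00416667⌋ = 5.

GR09rf85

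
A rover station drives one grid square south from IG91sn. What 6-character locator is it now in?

Latitude subsquare n = 13; −1 → 12 = m.
The longitude characters are unchanged.

IG91sm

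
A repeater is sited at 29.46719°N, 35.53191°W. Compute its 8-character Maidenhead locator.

Add 180° to longitude and 90° to latitude: 144.46809, 119.46719.
Field (20°×10°, letters A–R): lon ⌊144.46809/20⌋ = 7 → H; lat ⌊119.46719/10⌋ = 11 → L.
Square (2°×1°, digits 0–9): lon ⌊4.46809/2⌋ = 2; lat ⌊9.46719/1⌋ = 9.
Subsquare (5′×2.5′, letters a–x): lon ⌊0.46809/0.0833333⌋ = 5 → f; lat ⌊0.46719/0.0416667⌋ = 11 → l.
Extended square (30″×15″, digits 0–9): lon ⌊0.05142/0.00833333⌋ = 6; lat ⌊0.00886/0.00416667⌋ = 2.

HL29fl62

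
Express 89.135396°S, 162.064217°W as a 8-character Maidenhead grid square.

AA80xu27

Offset from 180°W / 90°S: lon 17.93578°, lat 0.86460°.
Field: 17.93578/20 → 0 → A, 0.86460/10 → 0 → A; chars AA.
Square: 17.93578/2 → 8, 0.86460/1 → 0; chars 80.
Subsquare: 1.93578/0.0833333 → 23 → x, 0.86460/0.0416667 → 20 → u; chars xu.
Extended square: 0.01912/0.00833333 → 2, 0.03127/0.00416667 → 7; chars 27.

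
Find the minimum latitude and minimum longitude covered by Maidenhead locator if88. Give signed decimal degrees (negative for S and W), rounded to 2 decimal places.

-32.00, -4.00

Field I=8, F=5: +8·20° lon, +5·10° lat → SW at lon -20°, lat -40°.
Square 8, 8: +8·2° lon, +8·1° lat → SW at lon -4°, lat -32°.
latitude -32.00, longitude -4.00.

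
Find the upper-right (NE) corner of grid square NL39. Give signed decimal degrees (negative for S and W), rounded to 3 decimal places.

Field N=13, L=11: +13·20° lon, +11·10° lat → SW at lon 80°, lat 20°.
Square 3, 9: +3·2° lon, +9·1° lat → SW at lon 86°, lat 29°.
Cell spans 2° lon × 1° lat. NE corner is SW corner plus one full cell.
latitude 30.000, longitude 88.000.

30.000, 88.000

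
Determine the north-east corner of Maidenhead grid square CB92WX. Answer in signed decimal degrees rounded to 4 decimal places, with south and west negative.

-77.0000, -120.0833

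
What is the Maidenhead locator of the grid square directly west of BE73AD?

Longitude subsquare a = 0; −1 → -1, wraps to 23 = x, carry into square.
Longitude square 7; −1 → 6.
The latitude characters are unchanged.

BE63xd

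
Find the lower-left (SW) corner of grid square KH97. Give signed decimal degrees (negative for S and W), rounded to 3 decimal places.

-13.000, 38.000

Field K=10, H=7: +10·20° lon, +7·10° lat → SW at lon 20°, lat -20°.
Square 9, 7: +9·2° lon, +7·1° lat → SW at lon 38°, lat -13°.
latitude -13.000, longitude 38.000.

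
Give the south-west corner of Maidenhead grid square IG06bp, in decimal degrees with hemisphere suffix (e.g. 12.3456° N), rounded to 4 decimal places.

Field I=8, G=6: +8·20° lon, +6·10° lat → SW at lon -20°, lat -30°.
Square 0, 6: +0·2° lon, +6·1° lat → SW at lon -20°, lat -24°.
Subsquare b=1, p=15: +1·0.0833333° lon, +15·0.0416667° lat → SW at lon -19.9167°, lat -23.375°.
latitude 23.3750° S, longitude 19.9167° W.

23.3750° S, 19.9167° W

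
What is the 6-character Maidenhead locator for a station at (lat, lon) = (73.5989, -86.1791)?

EQ63vo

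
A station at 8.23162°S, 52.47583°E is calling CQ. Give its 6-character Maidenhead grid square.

LI61fs

Shift to the Maidenhead origin (180°W, 90°S): lon 232.4758, lat 81.7684.
Field (20°×10°, letters A–R): 232.4758/20 → 11 → L, 81.7684/10 → 8 → I; chars LI.
Square (2°×1°, digits 0–9): 12.4758/2 → 6, 1.7684/1 → 1; chars 61.
Subsquare (5′×2.5′, letters a–x): 0.4758/0.0833333 → 5 → f, 0.7684/0.0416667 → 18 → s; chars fs.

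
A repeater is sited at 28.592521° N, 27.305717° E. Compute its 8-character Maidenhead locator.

Shift to the Maidenhead origin (180°W, 90°S): lon 207.30572, lat 118.59252.
Field (20°×10°, letters A–R): 207.30572/20 → 10 → K, 118.59252/10 → 11 → L; chars KL.
Square (2°×1°, digits 0–9): 7.30572/2 → 3, 8.59252/1 → 8; chars 38.
Subsquare (5′×2.5′, letters a–x): 1.30572/0.0833333 → 15 → p, 0.59252/0.0416667 → 14 → o; chars po.
Extended square (30″×15″, digits 0–9): 0.05572/0.00833333 → 6, 0.00919/0.00416667 → 2; chars 62.

KL38po62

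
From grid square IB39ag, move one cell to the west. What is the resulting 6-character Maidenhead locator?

Longitude subsquare a = 0; −1 → -1, wraps to 23 = x, carry into square.
Longitude square 3; −1 → 2.
The latitude characters are unchanged.

IB29xg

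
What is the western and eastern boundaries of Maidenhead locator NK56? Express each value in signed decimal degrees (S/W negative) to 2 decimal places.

Field N=13, K=10: +13·20° lon, +10·10° lat → SW at lon 80°, lat 10°.
Square 5, 6: +5·2° lon, +6·1° lat → SW at lon 90°, lat 16°.
Cell spans 2° lon × 1° lat.
west 90.00, east 92.00.

90.00, 92.00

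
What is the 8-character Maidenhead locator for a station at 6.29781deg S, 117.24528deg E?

OI83oq98

Offset from 180°W / 90°S: lon 297.24528°, lat 83.70219°.
Field: 297.24528/20 → 14 → O, 83.70219/10 → 8 → I; chars OI.
Square: 17.24528/2 → 8, 3.70219/1 → 3; chars 83.
Subsquare: 1.24528/0.0833333 → 14 → o, 0.70219/0.0416667 → 16 → q; chars oq.
Extended square: 0.07861/0.00833333 → 9, 0.03552/0.00416667 → 8; chars 98.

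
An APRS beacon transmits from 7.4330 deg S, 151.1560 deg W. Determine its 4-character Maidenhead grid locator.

BI42

Shift to the Maidenhead origin (180°W, 90°S): lon 28.84, lat 82.57.
Field: lon ⌊28.84/20⌋ = 1 → B; lat ⌊82.57/10⌋ = 8 → I.
Square: lon ⌊8.84/2⌋ = 4; lat ⌊2.57/1⌋ = 2.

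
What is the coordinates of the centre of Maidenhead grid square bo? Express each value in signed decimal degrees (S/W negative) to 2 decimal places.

Field B=1, O=14: +1·20° lon, +14·10° lat → SW at lon -160°, lat 50°.
Cell spans 20° lon × 10° lat. Centre is SW corner plus half of each.
latitude 55.00, longitude -150.00.

55.00, -150.00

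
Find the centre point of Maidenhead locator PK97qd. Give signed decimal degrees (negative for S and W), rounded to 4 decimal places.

17.1458, 139.3750

Field P=15, K=10: +15·20° lon, +10·10° lat → SW at lon 120°, lat 10°.
Square 9, 7: +9·2° lon, +7·1° lat → SW at lon 138°, lat 17°.
Subsquare q=16, d=3: +16·0.0833333° lon, +3·0.0416667° lat → SW at lon 139.333°, lat 17.125°.
Cell spans 0.0833333° lon × 0.0416667° lat. Centre is SW corner plus half of each.
latitude 17.1458, longitude 139.3750.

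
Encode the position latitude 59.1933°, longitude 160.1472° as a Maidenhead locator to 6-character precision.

RO09be

Offset from 180°W / 90°S: lon 340.1472°, lat 149.1933°.
Field (20°×10°, letters A–R): lon ⌊340.1472/20⌋ = 17 → R; lat ⌊149.1933/10⌋ = 14 → O.
Square (2°×1°, digits 0–9): lon ⌊0.1472/2⌋ = 0; lat ⌊9.1933/1⌋ = 9.
Subsquare (5′×2.5′, letters a–x): lon ⌊0.1472/0.0833333⌋ = 1 → b; lat ⌊0.1933/0.0416667⌋ = 4 → e.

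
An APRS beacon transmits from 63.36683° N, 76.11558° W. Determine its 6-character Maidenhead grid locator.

Shift to the Maidenhead origin (180°W, 90°S): lon 103.8844, lat 153.3668.
Field: 103.8844/20 → 5 → F, 153.3668/10 → 15 → P; chars FP.
Square: 3.8844/2 → 1, 3.3668/1 → 3; chars 13.
Subsquare: 1.8844/0.0833333 → 22 → w, 0.3668/0.0416667 → 8 → i; chars wi.

FP13wi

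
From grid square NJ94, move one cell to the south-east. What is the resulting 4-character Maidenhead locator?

OJ03

Longitude square 9; +1 → 10, wraps to 0, carry into field.
Longitude field N = 13; +1 → 14 = O.
Latitude square 4; −1 → 3.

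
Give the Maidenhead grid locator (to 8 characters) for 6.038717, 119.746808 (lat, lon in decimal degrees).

OJ96ua99

Add 180° to longitude and 90° to latitude: 299.74681, 96.03872.
Field: 299.74681/20 → 14 → O, 96.03872/10 → 9 → J; chars OJ.
Square: 19.74681/2 → 9, 6.03872/1 → 6; chars 96.
Subsquare: 1.74681/0.0833333 → 20 → u, 0.03872/0.0416667 → 0 → a; chars ua.
Extended square: 0.08014/0.00833333 → 9, 0.03872/0.00416667 → 9; chars 99.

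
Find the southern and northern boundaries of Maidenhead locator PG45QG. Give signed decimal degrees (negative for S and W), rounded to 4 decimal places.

-24.7500, -24.7083

Field P=15, G=6: +15·20° lon, +6·10° lat → SW at lon 120°, lat -30°.
Square 4, 5: +4·2° lon, +5·1° lat → SW at lon 128°, lat -25°.
Subsquare q=16, g=6: +16·0.0833333° lon, +6·0.0416667° lat → SW at lon 129.333°, lat -24.75°.
Cell spans 0.0833333° lon × 0.0416667° lat.
south -24.7500, north -24.7083.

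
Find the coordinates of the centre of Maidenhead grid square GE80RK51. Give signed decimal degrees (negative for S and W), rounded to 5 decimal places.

Field G=6, E=4: +6·20° lon, +4·10° lat → SW at lon -60°, lat -50°.
Square 8, 0: +8·2° lon, +0·1° lat → SW at lon -44°, lat -50°.
Subsquare r=17, k=10: +17·0.0833333° lon, +10·0.0416667° lat → SW at lon -42.5833°, lat -49.5833°.
Extended square 5, 1: +5·0.00833333° lon, +1·0.00416667° lat → SW at lon -42.5417°, lat -49.5792°.
Cell spans 0.00833333° lon × 0.00416667° lat. Centre is SW corner plus half of each.
latitude -49.57708, longitude -42.53750.

-49.57708, -42.53750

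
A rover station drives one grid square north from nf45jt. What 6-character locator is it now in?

NF45ju

Latitude subsquare t = 19; +1 → 20 = u.
The longitude characters are unchanged.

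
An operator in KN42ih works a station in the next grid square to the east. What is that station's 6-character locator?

KN42jh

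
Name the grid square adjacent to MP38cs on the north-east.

MP38dt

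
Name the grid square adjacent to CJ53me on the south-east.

Longitude subsquare m = 12; +1 → 13 = n.
Latitude subsquare e = 4; −1 → 3 = d.

CJ53nd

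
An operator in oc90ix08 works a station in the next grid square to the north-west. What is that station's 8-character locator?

Longitude extended square 0; −1 → -1, wraps to 9, carry into subsquare.
Longitude subsquare i = 8; −1 → 7 = h.
Latitude extended square 8; +1 → 9.

OC90hx99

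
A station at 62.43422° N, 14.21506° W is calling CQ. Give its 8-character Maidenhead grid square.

IP22vk44

Offset from 180°W / 90°S: lon 165.78494°, lat 152.43422°.
Field: 165.78494/20 → 8 → I, 152.43422/10 → 15 → P; chars IP.
Square: 5.78494/2 → 2, 2.43422/1 → 2; chars 22.
Subsquare: 1.78494/0.0833333 → 21 → v, 0.43422/0.0416667 → 10 → k; chars vk.
Extended square: 0.03494/0.00833333 → 4, 0.01755/0.00416667 → 4; chars 44.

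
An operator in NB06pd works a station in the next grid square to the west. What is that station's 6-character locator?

NB06od

Longitude subsquare p = 15; −1 → 14 = o.
The latitude characters are unchanged.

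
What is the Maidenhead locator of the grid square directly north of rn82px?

Latitude subsquare x = 23; +1 → 24, wraps to 0 = a, carry into square.
Latitude square 2; +1 → 3.
The longitude characters are unchanged.

RN83pa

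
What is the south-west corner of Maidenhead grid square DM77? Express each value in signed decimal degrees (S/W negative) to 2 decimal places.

Field D=3, M=12: +3·20° lon, +12·10° lat → SW at lon -120°, lat 30°.
Square 7, 7: +7·2° lon, +7·1° lat → SW at lon -106°, lat 37°.
latitude 37.00, longitude -106.00.

37.00, -106.00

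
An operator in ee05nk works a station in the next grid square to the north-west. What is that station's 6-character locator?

EE05ml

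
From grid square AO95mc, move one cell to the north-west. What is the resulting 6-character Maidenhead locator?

AO95ld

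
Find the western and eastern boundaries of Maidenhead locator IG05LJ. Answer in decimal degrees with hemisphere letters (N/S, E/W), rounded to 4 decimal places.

19.0833° W, 19.0000° W

Field I=8, G=6: +8·20° lon, +6·10° lat → SW at lon -20°, lat -30°.
Square 0, 5: +0·2° lon, +5·1° lat → SW at lon -20°, lat -25°.
Subsquare l=11, j=9: +11·0.0833333° lon, +9·0.0416667° lat → SW at lon -19.0833°, lat -24.625°.
Cell spans 0.0833333° lon × 0.0416667° lat.
west 19.0833° W, east 19.0000° W.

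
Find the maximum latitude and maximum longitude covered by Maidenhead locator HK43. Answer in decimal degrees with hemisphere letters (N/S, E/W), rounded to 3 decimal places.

14.000° N, 30.000° W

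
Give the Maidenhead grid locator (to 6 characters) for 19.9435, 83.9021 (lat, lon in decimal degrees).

NK19ww

Offset from 180°W / 90°S: lon 263.9021°, lat 109.9435°.
Field (20°×10°, letters A–R): 263.9021/20 → 13 → N, 109.9435/10 → 10 → K; chars NK.
Square (2°×1°, digits 0–9): 3.9021/2 → 1, 9.9435/1 → 9; chars 19.
Subsquare (5′×2.5′, letters a–x): 1.9021/0.0833333 → 22 → w, 0.9435/0.0416667 → 22 → w; chars ww.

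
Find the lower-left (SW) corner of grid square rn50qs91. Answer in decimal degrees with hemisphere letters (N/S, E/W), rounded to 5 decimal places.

Field R=17, N=13: +17·20° lon, +13·10° lat → SW at lon 160°, lat 40°.
Square 5, 0: +5·2° lon, +0·1° lat → SW at lon 170°, lat 40°.
Subsquare q=16, s=18: +16·0.0833333° lon, +18·0.0416667° lat → SW at lon 171.333°, lat 40.75°.
Extended square 9, 1: +9·0.00833333° lon, +1·0.00416667° lat → SW at lon 171.408°, lat 40.7542°.
latitude 40.75417° N, longitude 171.40833° E.

40.75417° N, 171.40833° E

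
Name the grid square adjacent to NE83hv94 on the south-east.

NE83iv03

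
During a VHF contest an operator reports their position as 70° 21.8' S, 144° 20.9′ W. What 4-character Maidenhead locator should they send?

Add 180° to longitude and 90° to latitude: 35.65, 19.64.
Field (20°×10°, letters A–R): 35.65/20 → 1 → B, 19.64/10 → 1 → B; chars BB.
Square (2°×1°, digits 0–9): 15.65/2 → 7, 9.64/1 → 9; chars 79.

BB79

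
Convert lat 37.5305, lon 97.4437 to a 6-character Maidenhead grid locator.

Shift to the Maidenhead origin (180°W, 90°S): lon 277.4437, lat 127.5305.
Field: 277.4437/20 → 13 → N, 127.5305/10 → 12 → M; chars NM.
Square: 17.4437/2 → 8, 7.5305/1 → 7; chars 87.
Subsquare: 1.4437/0.0833333 → 17 → r, 0.5305/0.0416667 → 12 → m; chars rm.

NM87rm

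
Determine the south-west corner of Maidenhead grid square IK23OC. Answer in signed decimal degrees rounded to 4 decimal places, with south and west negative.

13.0833, -14.8333

Field I=8, K=10: +8·20° lon, +10·10° lat → SW at lon -20°, lat 10°.
Square 2, 3: +2·2° lon, +3·1° lat → SW at lon -16°, lat 13°.
Subsquare o=14, c=2: +14·0.0833333° lon, +2·0.0416667° lat → SW at lon -14.8333°, lat 13.0833°.
latitude 13.0833, longitude -14.8333.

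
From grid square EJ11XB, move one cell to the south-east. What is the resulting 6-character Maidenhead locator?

EJ21aa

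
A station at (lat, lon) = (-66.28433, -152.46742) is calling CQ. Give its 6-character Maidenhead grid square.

Add 180° to longitude and 90° to latitude: 27.5326, 23.7157.
Field (20°×10°, letters A–R): 27.5326/20 → 1 → B, 23.7157/10 → 2 → C; chars BC.
Square (2°×1°, digits 0–9): 7.5326/2 → 3, 3.7157/1 → 3; chars 33.
Subsquare (5′×2.5′, letters a–x): 1.5326/0.0833333 → 18 → s, 0.7157/0.0416667 → 17 → r; chars sr.

BC33sr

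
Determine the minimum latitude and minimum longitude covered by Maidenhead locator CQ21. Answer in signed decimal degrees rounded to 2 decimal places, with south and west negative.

71.00, -136.00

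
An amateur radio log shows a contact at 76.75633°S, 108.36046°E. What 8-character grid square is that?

Shift to the Maidenhead origin (180°W, 90°S): lon 288.36046, lat 13.24367.
Field (20°×10°, letters A–R): lon ⌊288.36046/20⌋ = 14 → O; lat ⌊13.24367/10⌋ = 1 → B.
Square (2°×1°, digits 0–9): lon ⌊8.36046/2⌋ = 4; lat ⌊3.24367/1⌋ = 3.
Subsquare (5′×2.5′, letters a–x): lon ⌊0.36046/0.0833333⌋ = 4 → e; lat ⌊0.24367/0.0416667⌋ = 5 → f.
Extended square (30″×15″, digits 0–9): lon ⌊0.02713/0.00833333⌋ = 3; lat ⌊0.03534/0.00416667⌋ = 8.

OB43ef38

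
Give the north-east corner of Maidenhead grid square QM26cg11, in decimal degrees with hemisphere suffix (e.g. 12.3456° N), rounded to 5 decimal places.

Field Q=16, M=12: +16·20° lon, +12·10° lat → SW at lon 140°, lat 30°.
Square 2, 6: +2·2° lon, +6·1° lat → SW at lon 144°, lat 36°.
Subsquare c=2, g=6: +2·0.0833333° lon, +6·0.0416667° lat → SW at lon 144.167°, lat 36.25°.
Extended square 1, 1: +1·0.00833333° lon, +1·0.00416667° lat → SW at lon 144.175°, lat 36.2542°.
Cell spans 0.00833333° lon × 0.00416667° lat. NE corner is SW corner plus one full cell.
latitude 36.25833° N, longitude 144.18333° E.

36.25833° N, 144.18333° E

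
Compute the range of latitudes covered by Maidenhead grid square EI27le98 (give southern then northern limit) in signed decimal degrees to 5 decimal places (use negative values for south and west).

-2.80000, -2.79583

Field E=4, I=8: +4·20° lon, +8·10° lat → SW at lon -100°, lat -10°.
Square 2, 7: +2·2° lon, +7·1° lat → SW at lon -96°, lat -3°.
Subsquare l=11, e=4: +11·0.0833333° lon, +4·0.0416667° lat → SW at lon -95.0833°, lat -2.83333°.
Extended square 9, 8: +9·0.00833333° lon, +8·0.00416667° lat → SW at lon -95.0083°, lat -2.8°.
Cell spans 0.00833333° lon × 0.00416667° lat.
south -2.80000, north -2.79583.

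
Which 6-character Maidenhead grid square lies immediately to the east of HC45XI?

HC55ai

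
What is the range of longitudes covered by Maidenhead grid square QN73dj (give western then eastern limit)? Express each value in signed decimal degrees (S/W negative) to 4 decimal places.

154.2500, 154.3333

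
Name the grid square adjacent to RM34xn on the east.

RM44an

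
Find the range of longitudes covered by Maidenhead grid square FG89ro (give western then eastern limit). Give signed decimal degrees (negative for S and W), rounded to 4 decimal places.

Field F=5, G=6: +5·20° lon, +6·10° lat → SW at lon -80°, lat -30°.
Square 8, 9: +8·2° lon, +9·1° lat → SW at lon -64°, lat -21°.
Subsquare r=17, o=14: +17·0.0833333° lon, +14·0.0416667° lat → SW at lon -62.5833°, lat -20.4167°.
Cell spans 0.0833333° lon × 0.0416667° lat.
west -62.5833, east -62.5000.

-62.5833, -62.5000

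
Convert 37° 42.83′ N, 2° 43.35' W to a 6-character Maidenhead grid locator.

Shift to the Maidenhead origin (180°W, 90°S): lon 177.2775, lat 127.7138.
Field: 177.2775/20 → 8 → I, 127.7138/10 → 12 → M; chars IM.
Square: 17.2775/2 → 8, 7.7138/1 → 7; chars 87.
Subsquare: 1.2775/0.0833333 → 15 → p, 0.7138/0.0416667 → 17 → r; chars pr.

IM87pr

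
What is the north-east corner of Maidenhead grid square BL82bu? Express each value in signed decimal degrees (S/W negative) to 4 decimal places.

22.8750, -143.8333

Field B=1, L=11: +1·20° lon, +11·10° lat → SW at lon -160°, lat 20°.
Square 8, 2: +8·2° lon, +2·1° lat → SW at lon -144°, lat 22°.
Subsquare b=1, u=20: +1·0.0833333° lon, +20·0.0416667° lat → SW at lon -143.917°, lat 22.8333°.
Cell spans 0.0833333° lon × 0.0416667° lat. NE corner is SW corner plus one full cell.
latitude 22.8750, longitude -143.8333.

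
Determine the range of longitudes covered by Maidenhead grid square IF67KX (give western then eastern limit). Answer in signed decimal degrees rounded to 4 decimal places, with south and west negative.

Field I=8, F=5: +8·20° lon, +5·10° lat → SW at lon -20°, lat -40°.
Square 6, 7: +6·2° lon, +7·1° lat → SW at lon -8°, lat -33°.
Subsquare k=10, x=23: +10·0.0833333° lon, +23·0.0416667° lat → SW at lon -7.16667°, lat -32.0417°.
Cell spans 0.0833333° lon × 0.0416667° lat.
west -7.1667, east -7.0833.

-7.1667, -7.0833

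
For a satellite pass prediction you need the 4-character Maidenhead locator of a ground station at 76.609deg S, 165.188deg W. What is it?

AB73

Add 180° to longitude and 90° to latitude: 14.81, 13.39.
Field (20°×10°, letters A–R): lon ⌊14.81/20⌋ = 0 → A; lat ⌊13.39/10⌋ = 1 → B.
Square (2°×1°, digits 0–9): lon ⌊14.81/2⌋ = 7; lat ⌊3.39/1⌋ = 3.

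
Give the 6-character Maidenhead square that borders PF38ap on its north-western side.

PF28xq

Longitude subsquare a = 0; −1 → -1, wraps to 23 = x, carry into square.
Longitude square 3; −1 → 2.
Latitude subsquare p = 15; +1 → 16 = q.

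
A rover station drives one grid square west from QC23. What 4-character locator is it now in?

QC13

Longitude square 2; −1 → 1.
The latitude characters are unchanged.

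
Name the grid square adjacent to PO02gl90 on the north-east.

Longitude extended square 9; +1 → 10, wraps to 0, carry into subsquare.
Longitude subsquare g = 6; +1 → 7 = h.
Latitude extended square 0; +1 → 1.

PO02hl01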